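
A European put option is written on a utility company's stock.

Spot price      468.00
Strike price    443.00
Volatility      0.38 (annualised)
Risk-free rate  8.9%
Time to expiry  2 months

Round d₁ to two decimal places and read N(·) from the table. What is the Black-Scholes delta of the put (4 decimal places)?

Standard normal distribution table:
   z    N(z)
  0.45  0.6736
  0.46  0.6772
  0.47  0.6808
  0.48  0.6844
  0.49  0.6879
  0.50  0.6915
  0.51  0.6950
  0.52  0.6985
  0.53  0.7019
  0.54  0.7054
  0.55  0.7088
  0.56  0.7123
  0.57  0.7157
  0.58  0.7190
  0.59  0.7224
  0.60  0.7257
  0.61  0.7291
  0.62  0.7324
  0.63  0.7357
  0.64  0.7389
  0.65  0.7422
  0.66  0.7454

-0.2981

σ√T = 0.38 × 0.4082 = 0.1551
d₁ = [ln(468/443) + (0.089 + ½·0.38²)·0.1667] / (σ√T) = (0.0549 + 0.0269) / 0.1551 = 0.5271 which rounds to 0.53
N(d₁) = N(0.53) = 0.7019
Δ_put = N(d₁) − 1 = 0.7019 − 1 = -0.2981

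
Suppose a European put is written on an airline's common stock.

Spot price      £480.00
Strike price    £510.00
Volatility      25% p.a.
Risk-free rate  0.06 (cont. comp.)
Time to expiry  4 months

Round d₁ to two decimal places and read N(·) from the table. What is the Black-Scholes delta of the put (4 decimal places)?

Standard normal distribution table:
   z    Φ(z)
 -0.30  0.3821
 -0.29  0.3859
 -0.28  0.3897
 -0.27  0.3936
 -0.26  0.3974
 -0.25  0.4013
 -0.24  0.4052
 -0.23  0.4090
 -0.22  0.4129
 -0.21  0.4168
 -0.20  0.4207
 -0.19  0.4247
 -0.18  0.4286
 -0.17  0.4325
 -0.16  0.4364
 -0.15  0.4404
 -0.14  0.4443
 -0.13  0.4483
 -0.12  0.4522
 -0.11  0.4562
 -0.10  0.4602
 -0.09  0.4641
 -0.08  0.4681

σ√T = 0.25 × 0.5774 = 0.1443
d₁ = [ln(480/510) + (0.06 + 0.25²/2)·0.3333] / 0.1443 = [-0.0606 + 0.0304] / 0.1443 = -0.2093 ⇒ -0.21
N(d₁) = N(-0.21) = 0.4168
Δ_put = N(d₁) − 1 = 0.4168 − 1 = -0.5832

-0.5832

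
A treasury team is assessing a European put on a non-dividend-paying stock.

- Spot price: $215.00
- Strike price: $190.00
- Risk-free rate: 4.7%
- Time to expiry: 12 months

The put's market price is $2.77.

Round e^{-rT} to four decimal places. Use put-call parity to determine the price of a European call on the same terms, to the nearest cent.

$36.49

e^(−rT) = e^(−0.047·1) = 0.9541
Put-call parity: C − P = S − K·e^(−rT) = 215 − 190·0.9541 = 215 − 181.2790 = 33.7210
C = P + (C − P) = 2.77 + (33.7210) = 36.4910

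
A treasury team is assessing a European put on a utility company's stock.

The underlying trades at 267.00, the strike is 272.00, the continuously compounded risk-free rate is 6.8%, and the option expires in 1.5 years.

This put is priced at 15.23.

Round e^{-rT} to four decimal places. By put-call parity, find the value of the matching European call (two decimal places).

e^(−rT) = e^(−0.068·1.5) = 0.9030
Put-call parity: C − P = S − K·e^(−rT) = 267 − 272·0.9030 = 267 − 245.6160 = 21.3840
C = P + (C − P) = 15.23 + (21.3840) = 36.6140

36.61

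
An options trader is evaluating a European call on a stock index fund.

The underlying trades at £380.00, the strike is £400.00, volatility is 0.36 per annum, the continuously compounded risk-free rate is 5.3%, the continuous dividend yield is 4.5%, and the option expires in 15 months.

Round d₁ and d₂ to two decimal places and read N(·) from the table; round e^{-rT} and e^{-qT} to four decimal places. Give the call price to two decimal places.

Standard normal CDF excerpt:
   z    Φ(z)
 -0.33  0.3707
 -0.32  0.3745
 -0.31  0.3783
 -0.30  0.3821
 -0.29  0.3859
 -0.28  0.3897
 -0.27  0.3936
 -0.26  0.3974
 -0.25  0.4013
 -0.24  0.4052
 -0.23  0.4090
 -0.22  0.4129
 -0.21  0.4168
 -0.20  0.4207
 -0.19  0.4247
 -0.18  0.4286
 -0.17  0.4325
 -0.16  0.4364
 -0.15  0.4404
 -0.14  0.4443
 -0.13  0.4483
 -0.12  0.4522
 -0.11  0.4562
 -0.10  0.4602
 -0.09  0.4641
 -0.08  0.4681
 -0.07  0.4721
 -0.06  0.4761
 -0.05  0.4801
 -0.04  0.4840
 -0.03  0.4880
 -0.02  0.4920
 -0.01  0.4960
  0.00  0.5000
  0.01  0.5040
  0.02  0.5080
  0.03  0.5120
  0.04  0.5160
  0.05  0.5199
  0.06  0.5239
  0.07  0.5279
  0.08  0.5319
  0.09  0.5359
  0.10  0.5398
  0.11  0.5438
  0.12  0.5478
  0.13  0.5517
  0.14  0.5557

£50.86

σ√T = 0.36·√1.25 = 0.4025
d₁ = [ln(380/400) + (0.053 − 0.045 + 0.36²/2)·1.25] / 0.4025 = [-0.0513 + 0.0910] / 0.4025 = 0.0987 ≈ 0.10
d₂ = d₁ − σ√T = 0.0987 − 0.4025 = -0.3038 ≈ -0.30
exp(−qT) = exp(−0.045·1.25) = 0.9453;  exp(−rT) = exp(−0.053·1.25) = 0.9359
N(d₁) = N(0.10) = 0.5398;  N(d₂) = N(-0.30) = 0.3821
C = 380·0.9453·0.5398 − 400·0.9359·0.3821 = 193.9037 − 143.0430 = 50.8608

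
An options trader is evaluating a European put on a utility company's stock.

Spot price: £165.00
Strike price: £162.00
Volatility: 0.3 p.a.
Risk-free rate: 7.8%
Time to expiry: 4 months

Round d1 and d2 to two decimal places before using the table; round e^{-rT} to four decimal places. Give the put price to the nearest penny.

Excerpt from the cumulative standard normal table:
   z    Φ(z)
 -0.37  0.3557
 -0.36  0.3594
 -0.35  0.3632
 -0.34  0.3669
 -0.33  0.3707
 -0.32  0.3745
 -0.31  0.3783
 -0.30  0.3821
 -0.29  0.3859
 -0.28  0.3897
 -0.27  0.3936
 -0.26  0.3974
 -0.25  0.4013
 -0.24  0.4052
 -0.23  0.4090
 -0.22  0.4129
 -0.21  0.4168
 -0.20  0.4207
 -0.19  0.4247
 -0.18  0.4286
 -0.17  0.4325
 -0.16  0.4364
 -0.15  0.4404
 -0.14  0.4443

σ√T = 0.3 × 0.5774 = 0.1732
ln(S/K) + (r + σ²/2)T = ln(165/162) + (0.078 + 0.3²/2)·0.3333 = 0.0183 + 0.0410 = 0.0593
d₁ = 0.0593 / 0.1732 = 0.3427 which rounds to 0.34
d₂ = d₁ − σ√T = 0.3427 − 0.1732 = 0.1694 which rounds to 0.17
exp(−rT) = exp(−0.078·0.3333) = 0.9743
N(−d₂) = N(-0.17) = 0.4325;  N(−d₁) = N(-0.34) = 0.3669
P = 162·0.9743·0.4325 − 165·0.3669 = 68.2643 − 60.5385 = 7.7258

£7.73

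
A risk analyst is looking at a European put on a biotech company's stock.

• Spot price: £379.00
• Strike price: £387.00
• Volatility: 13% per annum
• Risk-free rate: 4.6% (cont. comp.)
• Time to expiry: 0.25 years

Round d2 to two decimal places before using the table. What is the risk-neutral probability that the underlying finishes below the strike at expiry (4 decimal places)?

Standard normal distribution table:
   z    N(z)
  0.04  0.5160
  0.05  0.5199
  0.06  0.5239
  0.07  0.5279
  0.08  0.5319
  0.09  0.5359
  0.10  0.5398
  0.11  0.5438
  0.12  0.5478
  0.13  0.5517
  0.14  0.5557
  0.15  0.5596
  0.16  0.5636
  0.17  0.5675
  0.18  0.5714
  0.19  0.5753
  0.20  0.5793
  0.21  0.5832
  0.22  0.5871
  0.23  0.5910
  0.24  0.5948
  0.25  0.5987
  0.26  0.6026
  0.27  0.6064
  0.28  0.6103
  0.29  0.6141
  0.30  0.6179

σ√T = 0.13 × 0.5000 = 0.0650
d₁ = [ln(379/387) + (0.046 + 0.13²/2)·0.25] / 0.0650 = [-0.0209 + 0.0136] / 0.0650 = -0.1119 which rounds to -0.11
d₂ = d₁ − σ√T = -0.1119 − 0.0650 = -0.1769 which rounds to -0.18
Risk-neutral Pr[S_T < K] = N(−d₂) = N(0.18) = 0.5714

0.5714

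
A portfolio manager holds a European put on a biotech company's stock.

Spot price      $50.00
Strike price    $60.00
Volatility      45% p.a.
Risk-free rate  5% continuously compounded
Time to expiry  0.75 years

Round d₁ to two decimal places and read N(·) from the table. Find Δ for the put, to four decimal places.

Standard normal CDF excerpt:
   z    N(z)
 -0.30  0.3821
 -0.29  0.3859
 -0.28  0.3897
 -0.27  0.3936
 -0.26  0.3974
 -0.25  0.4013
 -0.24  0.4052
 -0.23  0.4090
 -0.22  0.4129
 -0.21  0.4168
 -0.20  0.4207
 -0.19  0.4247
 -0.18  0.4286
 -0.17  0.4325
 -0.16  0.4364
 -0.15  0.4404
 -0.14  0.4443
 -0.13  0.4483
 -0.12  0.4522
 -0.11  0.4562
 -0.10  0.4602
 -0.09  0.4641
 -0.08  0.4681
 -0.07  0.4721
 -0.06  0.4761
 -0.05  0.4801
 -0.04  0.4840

σ√T = 0.45 × 0.8660 = 0.3897
ln(S/K) + (r + σ²/2)T = ln(50/60) + (0.05 + 0.45²/2)·0.75 = -0.1823 + 0.1134 = -0.0689
d₁ = -0.0689 / 0.3897 = -0.1768 → -0.18
N(d₁) = N(-0.18) = 0.4286
Δ_put = N(d₁) − 1 = 0.4286 − 1 = -0.5714

-0.5714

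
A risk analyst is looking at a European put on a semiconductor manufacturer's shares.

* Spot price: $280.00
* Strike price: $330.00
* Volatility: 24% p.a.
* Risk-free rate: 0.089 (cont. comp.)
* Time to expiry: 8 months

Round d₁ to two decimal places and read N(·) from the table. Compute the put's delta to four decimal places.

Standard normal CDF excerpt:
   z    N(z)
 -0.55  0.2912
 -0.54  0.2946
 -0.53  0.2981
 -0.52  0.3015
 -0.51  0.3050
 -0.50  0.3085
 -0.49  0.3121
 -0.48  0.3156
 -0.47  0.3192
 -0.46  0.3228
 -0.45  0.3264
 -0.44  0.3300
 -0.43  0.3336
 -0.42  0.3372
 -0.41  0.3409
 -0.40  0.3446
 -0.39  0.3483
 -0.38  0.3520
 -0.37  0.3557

σ√T = 0.24·√0.6667 = 0.1960
d₁ = [ln(280/330) + (0.089 + 0.24²/2)·0.6667] / 0.1960 = [-0.1643 + 0.0785] / 0.1960 = -0.4377 ⇒ -0.44
N(d₁) = N(-0.44) = 0.3300
Δ_put = N(d₁) − 1 = 0.3300 − 1 = -0.6700

-0.6700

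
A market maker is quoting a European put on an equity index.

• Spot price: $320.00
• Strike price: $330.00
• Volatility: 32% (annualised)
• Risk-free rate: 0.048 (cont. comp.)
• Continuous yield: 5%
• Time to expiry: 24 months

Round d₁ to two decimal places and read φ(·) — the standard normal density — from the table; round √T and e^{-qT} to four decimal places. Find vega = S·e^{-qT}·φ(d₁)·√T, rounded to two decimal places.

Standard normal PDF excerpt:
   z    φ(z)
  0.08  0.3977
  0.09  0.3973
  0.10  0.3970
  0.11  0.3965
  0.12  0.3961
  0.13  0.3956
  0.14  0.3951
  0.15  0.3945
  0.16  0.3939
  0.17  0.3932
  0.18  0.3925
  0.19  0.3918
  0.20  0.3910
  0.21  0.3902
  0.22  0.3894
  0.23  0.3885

161.53

σ√T = 0.32·√2 = 0.4525
d₁ = [ln(320/330) + (0.048 − 0.05 + 0.32²/2)·2] / 0.4525 = [-0.0308 + 0.0984] / 0.4525 = 0.1494 → 0.15
√T = √2 = 1.4142
φ(d₁) = φ(0.15) = 0.3945
e^(−qT) = e^(−0.05·2) = 0.9048
vega = S·e^(−qT)·φ(d₁)·√T = 320·0.9048·0.3945·1.4142 = 161.5327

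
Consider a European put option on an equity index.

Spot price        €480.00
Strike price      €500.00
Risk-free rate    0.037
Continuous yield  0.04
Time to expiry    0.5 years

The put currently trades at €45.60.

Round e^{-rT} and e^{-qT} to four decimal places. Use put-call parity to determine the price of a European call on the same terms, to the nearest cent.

exp(−qT) = exp(−0.04·0.5) = 0.9802;  exp(−rT) = exp(−0.037·0.5) = 0.9817
Put-call parity: C − P = S·e^(−qT) − K·e^(−rT) = 480·0.9802 − 500·0.9817 = 470.4960 − 490.8500 = -20.3540
C = P + (C − P) = 45.60 + (-20.3540) = 25.2460

€25.25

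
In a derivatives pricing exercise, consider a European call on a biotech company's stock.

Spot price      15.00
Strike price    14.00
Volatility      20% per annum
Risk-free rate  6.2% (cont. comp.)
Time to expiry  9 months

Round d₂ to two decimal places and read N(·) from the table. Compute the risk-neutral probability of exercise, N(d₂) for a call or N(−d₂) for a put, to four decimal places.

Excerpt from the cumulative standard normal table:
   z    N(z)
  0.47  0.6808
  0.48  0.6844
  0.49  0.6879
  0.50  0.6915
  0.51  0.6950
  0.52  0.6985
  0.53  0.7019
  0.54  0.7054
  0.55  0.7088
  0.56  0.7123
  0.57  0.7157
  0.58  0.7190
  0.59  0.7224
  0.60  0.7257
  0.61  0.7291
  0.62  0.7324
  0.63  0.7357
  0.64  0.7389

0.7190

T = 0.75;  σ√T = 0.1732
d₁ = [ln(15/14) + (0.062 + ½·0.2²)·0.75] / (σ√T) = (0.0690 + 0.0615) / 0.1732 = 0.7534 ⇒ 0.75
d₂ = 0.7534 − 0.1732 = 0.5802 ⇒ 0.58
Pr(exercise) under Q = N(d₂) = 0.7190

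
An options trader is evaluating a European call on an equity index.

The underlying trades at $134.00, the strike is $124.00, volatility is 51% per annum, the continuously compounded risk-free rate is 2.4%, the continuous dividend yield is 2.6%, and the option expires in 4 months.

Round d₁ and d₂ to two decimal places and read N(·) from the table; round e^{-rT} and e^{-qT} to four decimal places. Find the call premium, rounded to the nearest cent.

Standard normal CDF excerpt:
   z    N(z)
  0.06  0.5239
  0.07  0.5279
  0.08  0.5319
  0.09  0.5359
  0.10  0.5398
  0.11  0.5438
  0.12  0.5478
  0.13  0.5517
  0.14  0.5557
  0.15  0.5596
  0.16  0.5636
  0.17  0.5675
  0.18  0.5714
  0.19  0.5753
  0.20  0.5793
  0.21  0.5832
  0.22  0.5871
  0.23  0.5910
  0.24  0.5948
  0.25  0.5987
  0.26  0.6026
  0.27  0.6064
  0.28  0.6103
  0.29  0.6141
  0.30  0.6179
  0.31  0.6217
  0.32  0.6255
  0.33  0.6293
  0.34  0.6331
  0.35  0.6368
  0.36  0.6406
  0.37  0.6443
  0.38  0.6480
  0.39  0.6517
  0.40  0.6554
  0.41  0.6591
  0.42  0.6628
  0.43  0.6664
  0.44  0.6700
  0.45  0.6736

σ√T = 0.51 × 0.5774 = 0.2944
d₁ = [ln(134/124) + (0.024 − 0.026 + 0.51²/2)·0.3333] / 0.2944 = [0.0776 + 0.0427] / 0.2944 = 0.4084 which rounds to 0.41
d₂ = d₁ − σ√T = 0.4084 − 0.2944 = 0.1139 which rounds to 0.11
e^(−qT) = e^(−0.026·0.3333) = 0.9914;  e^(−rT) = e^(−0.024·0.3333) = 0.9920
N(d₁) = N(0.41) = 0.6591;  N(d₂) = N(0.11) = 0.5438
C = 134·0.9914·0.6591 − 124·0.9920·0.5438 = 87.5599 − 66.8918 = 20.6681

$20.67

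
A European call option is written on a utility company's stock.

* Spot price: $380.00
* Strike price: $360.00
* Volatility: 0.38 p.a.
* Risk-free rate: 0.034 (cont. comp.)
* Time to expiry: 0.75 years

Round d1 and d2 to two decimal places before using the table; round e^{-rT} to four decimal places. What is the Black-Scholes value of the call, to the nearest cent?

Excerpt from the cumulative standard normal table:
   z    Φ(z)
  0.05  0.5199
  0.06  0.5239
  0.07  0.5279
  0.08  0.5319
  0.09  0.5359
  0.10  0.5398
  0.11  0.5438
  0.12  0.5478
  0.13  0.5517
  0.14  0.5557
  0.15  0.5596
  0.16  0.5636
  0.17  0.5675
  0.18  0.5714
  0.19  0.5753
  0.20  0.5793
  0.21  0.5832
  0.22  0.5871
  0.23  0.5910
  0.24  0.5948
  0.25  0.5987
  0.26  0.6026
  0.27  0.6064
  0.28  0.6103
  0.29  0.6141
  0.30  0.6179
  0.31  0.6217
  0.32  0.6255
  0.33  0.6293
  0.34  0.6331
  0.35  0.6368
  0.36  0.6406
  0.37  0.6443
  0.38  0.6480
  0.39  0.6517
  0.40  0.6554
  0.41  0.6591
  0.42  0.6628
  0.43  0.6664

$63.80

σ√T = 0.38·√0.75 = 0.3291
d₁ = [ln(380/360) + (0.034 + ½·0.38²)·0.75] / (σ√T) = (0.0541 + 0.0796) / 0.3291 = 0.4063 ⇒ 0.41
d₂ = 0.4063 − 0.3291 = 0.0772 ⇒ 0.08
e^(−rT) = e^(−0.034·0.75) = 0.9748
N(d₁) = N(0.41) = 0.6591;  N(d₂) = N(0.08) = 0.5319
C = 380·0.6591 − 360·0.9748·0.5319 = 250.4580 − 186.6586 = 63.7994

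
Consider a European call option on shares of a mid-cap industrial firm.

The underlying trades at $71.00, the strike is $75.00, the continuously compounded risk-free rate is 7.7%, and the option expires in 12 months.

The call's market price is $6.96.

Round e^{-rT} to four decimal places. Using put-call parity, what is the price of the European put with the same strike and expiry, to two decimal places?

$5.40

exp(−rT) = exp(−0.077·1) = 0.9259
Put-call parity: C − P = S − K·e^(−rT) = 71 − 75·0.9259 = 71 − 69.4425 = 1.5575
P = C − (C − P) = 6.96 − (1.5575) = 5.4025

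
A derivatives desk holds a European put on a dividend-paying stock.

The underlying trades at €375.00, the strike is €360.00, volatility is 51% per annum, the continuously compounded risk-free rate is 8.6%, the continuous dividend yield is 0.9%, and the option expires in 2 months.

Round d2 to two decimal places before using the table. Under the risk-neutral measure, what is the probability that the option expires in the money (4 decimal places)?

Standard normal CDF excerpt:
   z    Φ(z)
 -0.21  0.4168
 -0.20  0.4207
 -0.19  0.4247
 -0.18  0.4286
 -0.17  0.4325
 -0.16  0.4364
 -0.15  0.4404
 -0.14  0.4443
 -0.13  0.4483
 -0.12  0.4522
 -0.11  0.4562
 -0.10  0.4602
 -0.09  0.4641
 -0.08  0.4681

T = 0.1667;  σ√T = 0.2082
d₁ = [ln(375/360) + (0.086 − 0.009 + 0.51²/2)·0.1667] / 0.2082 = [0.0408 + 0.0345] / 0.2082 = 0.3618 which rounds to 0.36
d₂ = d₁ − σ√T = 0.3618 − 0.2082 = 0.1536 which rounds to 0.15
Risk-neutral Pr[S_T < K] = N(−d₂) = N(-0.15) = 0.4404

0.4404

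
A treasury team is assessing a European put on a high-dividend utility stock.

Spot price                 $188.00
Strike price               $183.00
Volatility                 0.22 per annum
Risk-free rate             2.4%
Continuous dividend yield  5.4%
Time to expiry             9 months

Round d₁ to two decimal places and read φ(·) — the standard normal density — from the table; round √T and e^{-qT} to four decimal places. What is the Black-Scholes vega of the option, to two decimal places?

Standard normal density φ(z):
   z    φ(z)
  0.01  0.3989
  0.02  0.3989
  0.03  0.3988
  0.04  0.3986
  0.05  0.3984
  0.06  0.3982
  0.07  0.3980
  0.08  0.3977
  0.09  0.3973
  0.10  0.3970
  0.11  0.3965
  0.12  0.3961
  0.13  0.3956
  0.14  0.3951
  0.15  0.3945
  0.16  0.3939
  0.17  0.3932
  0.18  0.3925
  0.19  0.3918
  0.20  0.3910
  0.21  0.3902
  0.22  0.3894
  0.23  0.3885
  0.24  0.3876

σ√T = 0.22·√0.75 = 0.1905
d₁ = [ln(188/183) + (0.024 − 0.054 + ½·0.22²)·0.75] / (σ√T) = (0.0270 − 0.0043) / 0.1905 = 0.1186 ≈ 0.12
√T = √0.75 = 0.8660
φ(d₁) = φ(0.12) = 0.3961
exp(−qT) = exp(−0.054·0.75) = 0.9603
vega = S·exp(−qT)·φ(d₁)·√T = 188·0.9603·0.3961·0.8660 = 61.9281

61.93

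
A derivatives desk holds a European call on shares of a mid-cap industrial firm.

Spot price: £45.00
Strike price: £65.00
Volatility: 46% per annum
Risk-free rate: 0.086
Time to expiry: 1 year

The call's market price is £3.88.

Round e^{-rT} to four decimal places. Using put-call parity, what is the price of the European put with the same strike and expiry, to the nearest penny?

£18.52

e^(−rT) = e^(−0.086·1) = 0.9176
Put-call parity: C − P = S − K·e^(−rT) = 45 − 65·0.9176 = 45 − 59.6440 = -14.6440
P = C − (C − P) = 3.88 − (-14.6440) = 18.5240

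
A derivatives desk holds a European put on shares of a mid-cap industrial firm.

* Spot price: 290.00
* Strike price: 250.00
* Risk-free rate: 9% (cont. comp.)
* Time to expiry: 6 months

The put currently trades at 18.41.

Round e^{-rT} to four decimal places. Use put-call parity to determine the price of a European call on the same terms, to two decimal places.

69.41

exp(−rT) = exp(−0.09·0.5) = 0.9560
Put-call parity: C − P = S − K·e^(−rT) = 290 − 250·0.9560 = 290 − 239.0000 = 51.0000
C = P + (C − P) = 18.41 + (51.0000) = 69.4100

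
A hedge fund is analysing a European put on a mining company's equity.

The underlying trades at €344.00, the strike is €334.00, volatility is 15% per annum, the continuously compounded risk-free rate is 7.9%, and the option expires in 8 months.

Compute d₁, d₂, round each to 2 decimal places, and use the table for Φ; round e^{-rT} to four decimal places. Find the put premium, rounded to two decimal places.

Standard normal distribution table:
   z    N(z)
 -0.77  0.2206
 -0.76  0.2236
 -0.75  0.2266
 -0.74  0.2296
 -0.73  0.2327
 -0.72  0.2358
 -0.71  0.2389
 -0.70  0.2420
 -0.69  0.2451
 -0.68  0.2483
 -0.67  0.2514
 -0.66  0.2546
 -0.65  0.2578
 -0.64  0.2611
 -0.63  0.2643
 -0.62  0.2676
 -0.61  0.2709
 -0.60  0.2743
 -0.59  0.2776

€5.79

T = 0.6667;  σ√T = 0.1225
d₁ = [ln(344/334) + (0.079 + ½·0.15²)·0.6667] / (σ√T) = (0.0295 + 0.0602) / 0.1225 = 0.7321 which rounds to 0.73
d₂ = 0.7321 − 0.1225 = 0.6097 which rounds to 0.61
e^(−rT) = e^(−0.079·0.6667) = 0.9487
N(−d₂) = N(-0.61) = 0.2709;  N(−d₁) = N(-0.73) = 0.2327
P = 334·0.9487·0.2709 − 344·0.2327 = 85.8389 − 80.0488 = 5.7901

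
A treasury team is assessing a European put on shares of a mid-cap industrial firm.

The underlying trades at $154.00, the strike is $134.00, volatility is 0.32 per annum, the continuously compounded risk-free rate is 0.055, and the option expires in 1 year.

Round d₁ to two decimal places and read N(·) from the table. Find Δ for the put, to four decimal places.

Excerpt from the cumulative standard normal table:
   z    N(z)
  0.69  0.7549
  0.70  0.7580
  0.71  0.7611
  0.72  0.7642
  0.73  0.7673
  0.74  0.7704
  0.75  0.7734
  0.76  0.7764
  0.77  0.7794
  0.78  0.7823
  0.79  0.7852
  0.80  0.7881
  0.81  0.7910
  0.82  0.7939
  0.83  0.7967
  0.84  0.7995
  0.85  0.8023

-0.2206

σ√T = 0.32 × 1.0000 = 0.3200
d₁ = [ln(154/134) + (0.055 + 0.32²/2)·1] / 0.3200 = [0.1391 + 0.1062] / 0.3200 = 0.7666 which rounds to 0.77
N(d₁) = N(0.77) = 0.7794
Δ_put = N(d₁) − 1 = 0.7794 − 1 = -0.2206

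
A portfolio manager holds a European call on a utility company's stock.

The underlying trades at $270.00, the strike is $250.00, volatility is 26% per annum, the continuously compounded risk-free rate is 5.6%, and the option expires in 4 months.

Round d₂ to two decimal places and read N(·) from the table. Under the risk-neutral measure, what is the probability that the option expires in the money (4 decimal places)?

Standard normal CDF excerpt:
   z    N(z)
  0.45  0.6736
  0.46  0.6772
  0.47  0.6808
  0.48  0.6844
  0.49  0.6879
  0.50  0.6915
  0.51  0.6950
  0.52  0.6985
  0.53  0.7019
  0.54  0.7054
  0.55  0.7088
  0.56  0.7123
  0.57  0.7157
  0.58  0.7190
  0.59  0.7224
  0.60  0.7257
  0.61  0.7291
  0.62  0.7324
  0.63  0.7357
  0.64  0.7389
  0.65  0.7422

0.7123

σ√T = 0.26 × 0.5774 = 0.1501
d₁ = [ln(270/250) + (0.056 + 0.26²/2)·0.3333] / 0.1501 = [0.0770 + 0.0299] / 0.1501 = 0.7121 ≈ 0.71
d₂ = d₁ − σ√T = 0.7121 − 0.1501 = 0.5620 ≈ 0.56
Risk-neutral Pr[S_T > K] = N(d₂) = N(0.56) = 0.7123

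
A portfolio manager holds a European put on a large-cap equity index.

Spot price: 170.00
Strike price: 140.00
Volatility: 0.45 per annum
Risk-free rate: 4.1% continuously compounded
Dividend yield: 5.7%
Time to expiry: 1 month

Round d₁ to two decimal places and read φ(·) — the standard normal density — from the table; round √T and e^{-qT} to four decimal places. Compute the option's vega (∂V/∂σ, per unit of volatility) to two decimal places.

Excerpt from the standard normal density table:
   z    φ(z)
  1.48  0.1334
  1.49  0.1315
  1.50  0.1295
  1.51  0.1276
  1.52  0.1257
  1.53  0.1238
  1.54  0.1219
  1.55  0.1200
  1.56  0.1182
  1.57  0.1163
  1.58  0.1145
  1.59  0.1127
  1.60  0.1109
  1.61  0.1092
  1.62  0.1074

5.86

T = 0.08333;  σ√T = 0.1299
d₁ = [ln(170/140) + (0.041 − 0.057 + 0.45²/2)·0.08333] / 0.1299 = [0.1942 + 0.0071] / 0.1299 = 1.5493 ⇒ 1.55
√T = √0.08333 = 0.2887
φ(d₁) = φ(1.55) = 0.1200
exp(−qT) = exp(−0.057·0.08333) = 0.9953
vega = S·exp(−qT)·φ(d₁)·√T = 170·0.9953·0.1200·0.2887 = 5.8618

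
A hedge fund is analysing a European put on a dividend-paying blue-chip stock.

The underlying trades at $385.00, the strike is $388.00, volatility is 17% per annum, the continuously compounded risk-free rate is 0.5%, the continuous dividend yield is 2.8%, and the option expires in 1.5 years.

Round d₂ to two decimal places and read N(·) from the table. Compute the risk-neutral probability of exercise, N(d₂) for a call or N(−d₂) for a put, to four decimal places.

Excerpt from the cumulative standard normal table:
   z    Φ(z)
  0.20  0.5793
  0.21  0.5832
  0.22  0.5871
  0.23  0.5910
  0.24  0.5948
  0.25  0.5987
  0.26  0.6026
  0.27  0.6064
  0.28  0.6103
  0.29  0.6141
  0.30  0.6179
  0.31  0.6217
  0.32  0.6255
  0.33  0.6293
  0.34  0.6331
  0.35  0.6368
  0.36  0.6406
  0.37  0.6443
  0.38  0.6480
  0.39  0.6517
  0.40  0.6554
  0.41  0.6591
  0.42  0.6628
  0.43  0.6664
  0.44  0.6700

0.6217

T = 1.5;  σ√T = 0.2082
d₁ = [ln(385/388) + (0.005 − 0.028 + 0.17²/2)·1.5] / 0.2082 = [-0.0078 − 0.0128] / 0.2082 = -0.0989 ≈ -0.10
d₂ = d₁ − σ√T = -0.0989 − 0.2082 = -0.3071 ≈ -0.31
Risk-neutral Pr[S_T < K] = N(−d₂) = N(0.31) = 0.6217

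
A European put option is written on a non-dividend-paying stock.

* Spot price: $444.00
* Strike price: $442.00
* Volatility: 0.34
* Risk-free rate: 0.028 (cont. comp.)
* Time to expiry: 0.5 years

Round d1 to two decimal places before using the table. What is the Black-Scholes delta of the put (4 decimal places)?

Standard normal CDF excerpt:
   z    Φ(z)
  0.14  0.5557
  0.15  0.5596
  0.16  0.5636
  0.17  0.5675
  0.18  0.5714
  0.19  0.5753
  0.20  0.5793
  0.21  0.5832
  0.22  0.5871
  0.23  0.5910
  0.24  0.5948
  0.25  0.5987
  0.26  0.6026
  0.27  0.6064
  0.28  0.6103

-0.4207

σ√T = 0.34 × 0.7071 = 0.2404
d₁ = [ln(444/442) + (0.028 + 0.34²/2)·0.5] / 0.2404 = [0.0045 + 0.0429] / 0.2404 = 0.1972 ≈ 0.20
N(d₁) = N(0.20) = 0.5793
Δ_put = N(d₁) − 1 = 0.5793 − 1 = -0.4207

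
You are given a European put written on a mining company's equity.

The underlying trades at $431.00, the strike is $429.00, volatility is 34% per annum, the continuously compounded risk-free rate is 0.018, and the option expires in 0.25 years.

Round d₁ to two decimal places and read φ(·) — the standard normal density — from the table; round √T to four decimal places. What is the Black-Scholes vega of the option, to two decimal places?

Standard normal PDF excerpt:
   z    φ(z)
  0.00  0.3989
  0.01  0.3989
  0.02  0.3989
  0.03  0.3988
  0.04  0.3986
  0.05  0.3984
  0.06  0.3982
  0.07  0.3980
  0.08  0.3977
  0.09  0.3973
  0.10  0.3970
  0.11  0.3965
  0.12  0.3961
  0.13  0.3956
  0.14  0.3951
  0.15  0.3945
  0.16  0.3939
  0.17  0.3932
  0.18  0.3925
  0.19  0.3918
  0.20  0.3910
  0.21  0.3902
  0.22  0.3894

85.14

T = 0.25;  σ√T = 0.1700
d₁ = [ln(431/429) + (0.018 + ½·0.34²)·0.25] / (σ√T) = (0.0047 + 0.0190) / 0.1700 = 0.1388 → 0.14
√T = √0.25 = 0.5000
φ(d₁) = φ(0.14) = 0.3951
vega = S·φ(d₁)·√T = 431·0.3951·0.5000 = 85.1441
(Call and put vega coincide under Black-Scholes.)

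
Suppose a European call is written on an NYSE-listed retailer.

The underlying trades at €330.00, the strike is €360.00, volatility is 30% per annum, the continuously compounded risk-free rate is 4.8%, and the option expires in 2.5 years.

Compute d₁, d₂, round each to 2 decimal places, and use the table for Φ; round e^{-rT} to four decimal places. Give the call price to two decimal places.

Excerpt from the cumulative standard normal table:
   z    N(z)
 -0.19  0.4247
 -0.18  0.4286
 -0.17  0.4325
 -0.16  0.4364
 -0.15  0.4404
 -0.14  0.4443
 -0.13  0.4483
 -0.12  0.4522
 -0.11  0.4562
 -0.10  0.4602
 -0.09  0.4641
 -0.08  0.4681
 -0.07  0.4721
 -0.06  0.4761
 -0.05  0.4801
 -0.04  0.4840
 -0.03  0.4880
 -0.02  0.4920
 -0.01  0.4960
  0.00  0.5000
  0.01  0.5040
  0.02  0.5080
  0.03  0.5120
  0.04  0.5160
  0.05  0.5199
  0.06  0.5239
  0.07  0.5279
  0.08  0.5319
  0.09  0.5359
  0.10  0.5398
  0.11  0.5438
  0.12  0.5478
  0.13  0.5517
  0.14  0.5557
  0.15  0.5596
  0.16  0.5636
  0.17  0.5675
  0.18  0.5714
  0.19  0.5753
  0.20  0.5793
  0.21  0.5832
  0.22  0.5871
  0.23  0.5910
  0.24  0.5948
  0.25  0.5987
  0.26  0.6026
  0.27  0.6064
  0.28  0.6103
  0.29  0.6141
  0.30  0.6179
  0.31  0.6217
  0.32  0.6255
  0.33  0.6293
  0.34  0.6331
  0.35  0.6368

€67.07

σ√T = 0.3·√2.5 = 0.4743
d₁ = [ln(330/360) + (0.048 + ½·0.3²)·2.5] / (σ√T) = (-0.0870 + 0.2325) / 0.4743 = 0.3067 → 0.31
d₂ = 0.3067 − 0.4743 = -0.1676 → -0.17
exp(−rT) = exp(−0.048·2.5) = 0.8869
N(d₁) = N(0.31) = 0.6217;  N(d₂) = N(-0.17) = 0.4325
C = 330·0.6217 − 360·0.8869·0.4325 = 205.1610 − 138.0903 = 67.0707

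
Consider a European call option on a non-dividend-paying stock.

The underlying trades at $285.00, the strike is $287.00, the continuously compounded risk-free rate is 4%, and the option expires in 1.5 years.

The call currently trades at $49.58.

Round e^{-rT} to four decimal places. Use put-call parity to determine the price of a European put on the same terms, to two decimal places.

exp(−rT) = exp(−0.04·1.5) = 0.9418
Put-call parity: C − P = S − K·e^(−rT) = 285 − 287·0.9418 = 285 − 270.2966 = 14.7034
P = C − (C − P) = 49.58 − (14.7034) = 34.8766

$34.88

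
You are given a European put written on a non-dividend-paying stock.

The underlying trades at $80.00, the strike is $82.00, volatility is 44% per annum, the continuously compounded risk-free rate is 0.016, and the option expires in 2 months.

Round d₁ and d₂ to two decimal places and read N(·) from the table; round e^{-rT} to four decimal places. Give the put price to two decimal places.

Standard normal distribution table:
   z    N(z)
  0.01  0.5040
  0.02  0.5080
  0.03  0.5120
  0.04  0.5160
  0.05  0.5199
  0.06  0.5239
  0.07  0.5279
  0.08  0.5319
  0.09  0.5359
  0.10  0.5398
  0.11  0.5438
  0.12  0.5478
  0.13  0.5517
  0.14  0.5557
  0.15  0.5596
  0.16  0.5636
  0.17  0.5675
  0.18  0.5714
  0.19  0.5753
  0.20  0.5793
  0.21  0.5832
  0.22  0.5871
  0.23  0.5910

$6.73

σ√T = 0.44 × 0.4082 = 0.1796
d₁ = [ln(80/82) + (0.016 + 0.44²/2)·0.1667] / 0.1796 = [-0.0247 + 0.0188] / 0.1796 = -0.0328 → -0.03
d₂ = d₁ − σ√T = -0.0328 − 0.1796 = -0.2124 → -0.21
e^(−rT) = e^(−0.016·0.1667) = 0.9973
N(−d₂) = N(0.21) = 0.5832;  N(−d₁) = N(0.03) = 0.5120
P = 82·0.9973·0.5832 − 80·0.5120 = 47.6933 − 40.9600 = 6.7333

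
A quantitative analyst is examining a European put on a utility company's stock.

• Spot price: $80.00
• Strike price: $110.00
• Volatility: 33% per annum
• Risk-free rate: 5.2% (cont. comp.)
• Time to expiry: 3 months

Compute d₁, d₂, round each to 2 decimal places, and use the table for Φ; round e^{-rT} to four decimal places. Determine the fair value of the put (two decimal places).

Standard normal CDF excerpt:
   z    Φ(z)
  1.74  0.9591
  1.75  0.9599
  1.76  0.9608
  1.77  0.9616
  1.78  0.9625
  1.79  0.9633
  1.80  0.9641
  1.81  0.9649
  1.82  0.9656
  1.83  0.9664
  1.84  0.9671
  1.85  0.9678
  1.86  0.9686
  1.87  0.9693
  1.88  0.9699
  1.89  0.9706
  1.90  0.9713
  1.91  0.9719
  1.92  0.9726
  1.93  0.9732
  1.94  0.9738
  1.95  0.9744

σ√T = 0.33·√0.25 = 0.1650
d₁ = [ln(80/110) + (0.052 + 0.33²/2)·0.25] / 0.1650 = [-0.3185 + 0.0266] / 0.1650 = -1.7687 → -1.77
d₂ = d₁ − σ√T = -1.7687 − 0.1650 = -1.9337 → -1.93
e^(−rT) = e^(−0.052·0.25) = 0.9871
P = 110·0.9871·N(1.93) − 80·N(1.77) = 110·0.9871·0.9732 − 80·0.9616 = 105.6710 − 76.9280 = 28.7430

$28.74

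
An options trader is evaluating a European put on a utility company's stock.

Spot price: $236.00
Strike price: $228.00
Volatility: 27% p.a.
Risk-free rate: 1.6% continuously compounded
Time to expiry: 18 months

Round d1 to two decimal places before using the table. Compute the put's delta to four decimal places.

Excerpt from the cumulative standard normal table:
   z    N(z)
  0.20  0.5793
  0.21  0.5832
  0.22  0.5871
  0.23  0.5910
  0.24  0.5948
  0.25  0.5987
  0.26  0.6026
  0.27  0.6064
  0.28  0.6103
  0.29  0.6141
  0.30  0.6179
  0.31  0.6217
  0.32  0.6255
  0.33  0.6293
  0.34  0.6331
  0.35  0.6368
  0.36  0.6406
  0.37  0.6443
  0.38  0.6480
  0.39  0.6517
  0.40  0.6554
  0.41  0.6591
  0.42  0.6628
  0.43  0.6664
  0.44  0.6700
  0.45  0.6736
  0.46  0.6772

-0.3669

T = 1.5;  σ√T = 0.3307
d₁ = [ln(236/228) + (0.016 + 0.27²/2)·1.5] / 0.3307 = [0.0345 + 0.0787] / 0.3307 = 0.3422 which rounds to 0.34
N(d₁) = N(0.34) = 0.6331
Δ_put = N(d₁) − 1 = 0.6331 − 1 = -0.3669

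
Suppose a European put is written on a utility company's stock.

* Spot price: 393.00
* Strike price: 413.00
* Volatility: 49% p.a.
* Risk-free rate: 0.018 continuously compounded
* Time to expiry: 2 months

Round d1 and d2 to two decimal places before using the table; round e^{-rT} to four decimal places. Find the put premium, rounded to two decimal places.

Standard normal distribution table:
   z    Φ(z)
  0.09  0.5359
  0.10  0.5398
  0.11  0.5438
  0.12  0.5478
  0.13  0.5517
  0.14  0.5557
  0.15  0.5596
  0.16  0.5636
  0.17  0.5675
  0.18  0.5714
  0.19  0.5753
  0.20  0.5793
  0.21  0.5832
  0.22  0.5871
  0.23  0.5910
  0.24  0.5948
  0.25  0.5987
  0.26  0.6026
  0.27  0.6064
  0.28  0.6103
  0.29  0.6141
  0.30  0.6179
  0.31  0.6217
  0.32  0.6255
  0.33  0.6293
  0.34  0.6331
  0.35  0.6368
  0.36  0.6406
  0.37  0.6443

σ√T = 0.49·√0.1667 = 0.2000
ln(S/K) + (r + σ²/2)T = ln(393/413) + (0.018 + 0.49²/2)·0.1667 = -0.0496 + 0.0230 = -0.0266
d₁ = -0.0266 / 0.2000 = -0.1331 which rounds to -0.13
d₂ = d₁ − σ√T = -0.1331 − 0.2000 = -0.3332 which rounds to -0.33
exp(−rT) = exp(−0.018·0.1667) = 0.9970
P = 413·0.9970·N(0.33) − 393·N(0.13) = 413·0.9970·0.6293 − 393·0.5517 = 259.1212 − 216.8181 = 42.3031

42.30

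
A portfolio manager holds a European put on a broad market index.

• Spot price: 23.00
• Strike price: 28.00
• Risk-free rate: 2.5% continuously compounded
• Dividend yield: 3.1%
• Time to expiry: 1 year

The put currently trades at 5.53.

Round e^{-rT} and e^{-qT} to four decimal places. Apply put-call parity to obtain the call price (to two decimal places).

e^(−qT) = e^(−0.031·1) = 0.9695;  e^(−rT) = e^(−0.025·1) = 0.9753
Put-call parity: C − P = S·e^(−qT) − K·e^(−rT) = 23·0.9695 − 28·0.9753 = 22.2985 − 27.3084 = -5.0099
C = P + (C − P) = 5.53 + (-5.0099) = 0.5201

0.52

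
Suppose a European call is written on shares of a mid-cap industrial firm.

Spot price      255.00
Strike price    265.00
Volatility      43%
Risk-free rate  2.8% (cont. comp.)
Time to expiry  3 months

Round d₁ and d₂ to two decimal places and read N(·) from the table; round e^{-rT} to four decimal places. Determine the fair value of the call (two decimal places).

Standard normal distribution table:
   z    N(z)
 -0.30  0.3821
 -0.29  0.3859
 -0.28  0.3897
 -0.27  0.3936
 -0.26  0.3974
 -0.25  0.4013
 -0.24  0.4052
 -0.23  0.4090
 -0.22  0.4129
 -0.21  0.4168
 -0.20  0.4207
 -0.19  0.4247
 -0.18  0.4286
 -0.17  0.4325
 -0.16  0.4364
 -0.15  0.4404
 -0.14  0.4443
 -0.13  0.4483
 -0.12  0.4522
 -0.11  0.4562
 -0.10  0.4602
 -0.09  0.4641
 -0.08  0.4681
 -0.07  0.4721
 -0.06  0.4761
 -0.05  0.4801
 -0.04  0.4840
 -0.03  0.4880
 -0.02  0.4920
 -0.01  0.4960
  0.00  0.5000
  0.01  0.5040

σ√T = 0.43·√0.25 = 0.2150
d₁ = [ln(255/265) + (0.028 + 0.43²/2)·0.25] / 0.2150 = [-0.0385 + 0.0301] / 0.2150 = -0.0389 ⇒ -0.04
d₂ = d₁ − σ√T = -0.0389 − 0.2150 = -0.2539 ⇒ -0.25
exp(−rT) = exp(−0.028·0.25) = 0.9930
N(d₁) = N(-0.04) = 0.4840;  N(d₂) = N(-0.25) = 0.4013
C = 255·0.4840 − 265·0.9930·0.4013 = 123.4200 − 105.6001 = 17.8199

17.82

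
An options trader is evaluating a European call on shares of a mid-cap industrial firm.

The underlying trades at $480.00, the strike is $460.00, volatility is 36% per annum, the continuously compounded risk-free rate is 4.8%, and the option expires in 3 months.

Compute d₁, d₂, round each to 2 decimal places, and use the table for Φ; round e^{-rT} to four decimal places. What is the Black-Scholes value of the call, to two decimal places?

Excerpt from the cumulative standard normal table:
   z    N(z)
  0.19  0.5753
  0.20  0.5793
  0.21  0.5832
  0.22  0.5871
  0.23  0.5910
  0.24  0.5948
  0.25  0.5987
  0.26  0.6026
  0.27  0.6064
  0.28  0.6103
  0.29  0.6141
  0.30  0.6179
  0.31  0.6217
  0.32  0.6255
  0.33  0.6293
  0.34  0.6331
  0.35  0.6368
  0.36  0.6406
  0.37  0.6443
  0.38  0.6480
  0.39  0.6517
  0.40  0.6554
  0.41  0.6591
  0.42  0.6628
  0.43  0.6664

$47.74

T = 0.25;  σ√T = 0.1800
d₁ = [ln(480/460) + (0.048 + 0.36²/2)·0.25] / 0.1800 = [0.0426 + 0.0282] / 0.1800 = 0.3931 which rounds to 0.39
d₂ = d₁ − σ√T = 0.3931 − 0.1800 = 0.2131 which rounds to 0.21
exp(−rT) = exp(−0.048·0.25) = 0.9881
N(d₁) = N(0.39) = 0.6517;  N(d₂) = N(0.21) = 0.5832
C = 480·0.6517 − 460·0.9881·0.5832 = 312.8160 − 265.0796 = 47.7364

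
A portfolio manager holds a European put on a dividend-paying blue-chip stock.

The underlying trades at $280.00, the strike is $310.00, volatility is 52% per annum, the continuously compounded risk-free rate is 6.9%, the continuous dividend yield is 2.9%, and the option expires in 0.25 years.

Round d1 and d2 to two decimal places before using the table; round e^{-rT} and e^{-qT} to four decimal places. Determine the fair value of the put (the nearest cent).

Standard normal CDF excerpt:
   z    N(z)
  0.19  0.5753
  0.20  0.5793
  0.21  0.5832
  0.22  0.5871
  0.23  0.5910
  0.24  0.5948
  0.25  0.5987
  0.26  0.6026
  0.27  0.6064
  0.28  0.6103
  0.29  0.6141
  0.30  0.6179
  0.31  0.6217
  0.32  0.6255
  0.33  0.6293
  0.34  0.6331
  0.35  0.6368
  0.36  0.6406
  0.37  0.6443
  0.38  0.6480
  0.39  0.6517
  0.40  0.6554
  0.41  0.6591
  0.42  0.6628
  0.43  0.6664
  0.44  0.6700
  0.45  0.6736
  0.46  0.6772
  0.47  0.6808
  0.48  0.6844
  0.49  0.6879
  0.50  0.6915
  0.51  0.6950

T = 0.25;  σ√T = 0.2600
d₁ = [ln(280/310) + (0.069 − 0.029 + 0.52²/2)·0.25] / 0.2600 = [-0.1018 + 0.0438] / 0.2600 = -0.2230 ≈ -0.22
d₂ = d₁ − σ√T = -0.2230 − 0.2600 = -0.4830 ≈ -0.48
exp(−qT) = exp(−0.029·0.25) = 0.9928;  exp(−rT) = exp(−0.069·0.25) = 0.9829
N(−d₂) = N(0.48) = 0.6844;  N(−d₁) = N(0.22) = 0.5871
P = 310·0.9829·0.6844 − 280·0.9928·0.5871 = 208.5360 − 163.2044 = 45.3316

$45.33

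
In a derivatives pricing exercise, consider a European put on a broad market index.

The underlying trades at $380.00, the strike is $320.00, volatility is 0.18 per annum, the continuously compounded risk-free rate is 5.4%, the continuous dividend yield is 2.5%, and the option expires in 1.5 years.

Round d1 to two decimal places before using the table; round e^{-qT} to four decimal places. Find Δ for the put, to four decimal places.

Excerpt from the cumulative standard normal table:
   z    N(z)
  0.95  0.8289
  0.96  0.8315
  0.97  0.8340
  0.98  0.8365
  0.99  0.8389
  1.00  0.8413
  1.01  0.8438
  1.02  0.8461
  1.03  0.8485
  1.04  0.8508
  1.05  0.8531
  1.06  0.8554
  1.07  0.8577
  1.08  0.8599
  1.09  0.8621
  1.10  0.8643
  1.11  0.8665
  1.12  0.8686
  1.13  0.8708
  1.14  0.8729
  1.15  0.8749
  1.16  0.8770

σ√T = 0.18 × 1.2247 = 0.2205
ln(S/K) + (r − q + σ²/2)T = ln(380/320) + (0.054 − 0.025 + 0.18²/2)·1.5 = 0.1719 + 0.0678 = 0.2397
d₁ = 0.2397 / 0.2205 = 1.0871 ⇒ 1.09
N(d₁) = N(1.09) = 0.8621
Δ_put = exp(−qT)·(N(d₁) − 1) = 0.9632·(0.8621 − 1) = -0.1328

-0.1328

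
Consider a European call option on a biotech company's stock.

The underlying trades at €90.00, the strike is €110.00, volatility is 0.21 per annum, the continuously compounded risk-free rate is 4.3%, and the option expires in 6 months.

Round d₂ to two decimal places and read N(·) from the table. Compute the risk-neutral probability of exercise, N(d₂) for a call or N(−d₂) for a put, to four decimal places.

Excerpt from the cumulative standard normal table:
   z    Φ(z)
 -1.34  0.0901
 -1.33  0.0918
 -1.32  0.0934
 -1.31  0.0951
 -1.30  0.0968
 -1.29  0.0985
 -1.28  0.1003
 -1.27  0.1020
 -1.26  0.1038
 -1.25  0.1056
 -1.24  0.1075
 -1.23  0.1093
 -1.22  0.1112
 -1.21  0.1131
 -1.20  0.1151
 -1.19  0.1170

σ√T = 0.21·√0.5 = 0.1485
d₁ = [ln(90/110) + (0.043 + 0.21²/2)·0.5] / 0.1485 = [-0.2007 + 0.0325] / 0.1485 = -1.1324 ≈ -1.13
d₂ = d₁ − σ√T = -1.1324 − 0.1485 = -1.2808 ≈ -1.28
Pr(exercise) under Q = N(d₂) = 0.1003

0.1003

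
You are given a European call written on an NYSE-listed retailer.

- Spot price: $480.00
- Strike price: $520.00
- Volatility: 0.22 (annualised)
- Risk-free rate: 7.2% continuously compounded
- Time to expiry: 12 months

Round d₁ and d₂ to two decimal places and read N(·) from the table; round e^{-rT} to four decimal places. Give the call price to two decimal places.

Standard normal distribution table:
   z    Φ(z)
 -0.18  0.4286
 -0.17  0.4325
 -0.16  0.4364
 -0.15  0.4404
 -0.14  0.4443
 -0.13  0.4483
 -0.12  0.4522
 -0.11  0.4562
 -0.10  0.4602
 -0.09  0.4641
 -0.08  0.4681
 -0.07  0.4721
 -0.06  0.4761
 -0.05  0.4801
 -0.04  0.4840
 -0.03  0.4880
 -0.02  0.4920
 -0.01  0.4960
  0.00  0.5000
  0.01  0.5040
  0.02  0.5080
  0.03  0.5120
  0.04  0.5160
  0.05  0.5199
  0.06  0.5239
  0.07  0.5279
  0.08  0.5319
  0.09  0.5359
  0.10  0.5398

σ√T = 0.22 × 1.0000 = 0.2200
d₁ = [ln(480/520) + (0.072 + 0.22²/2)·1] / 0.2200 = [-0.0800 + 0.0962] / 0.2200 = 0.0734 which rounds to 0.07
d₂ = d₁ − σ√T = 0.0734 − 0.2200 = -0.1466 which rounds to -0.15
e^(−rT) = e^(−0.072·1) = 0.9305
N(d₁) = N(0.07) = 0.5279;  N(d₂) = N(-0.15) = 0.4404
C = 480·0.5279 − 520·0.9305·0.4404 = 253.3920 − 213.0919 = 40.3001

$40.30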